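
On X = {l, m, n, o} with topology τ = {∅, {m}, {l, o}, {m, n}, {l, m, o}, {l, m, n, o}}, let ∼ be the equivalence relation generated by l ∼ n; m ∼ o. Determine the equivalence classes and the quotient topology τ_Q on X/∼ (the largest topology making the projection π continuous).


X/∼ = {[l=n], [m=o]}; |τ_Q| = 2.

Equivalence classes: [l=n], [m=o].
Quotient map π: X → X/∼ sends l ↦ [l=n], m ↦ [m=o], n ↦ [l=n], o ↦ [m=o].
For each subset V ⊆ X/∼, compute π^{-1}(V) ⊆ X and check whether π^{-1}(V) ∈ τ. V is open in τ_Q iff π^{-1}(V) ∈ τ.
  V = {}: π^{-1}(V) = ∅ ∈ τ ✓.
  V = {[l=n]}: π^{-1}(V) = {l, n} ∉ τ ✗.
  V = {[m=o]}: π^{-1}(V) = {m, o} ∉ τ ✗.
  V = {[l=n], [m=o]}: π^{-1}(V) = {l, m, n, o} ∈ τ ✓.
Open sets in the quotient: τ_Q = {{}, {[l=n], [m=o]}} (2 elements).


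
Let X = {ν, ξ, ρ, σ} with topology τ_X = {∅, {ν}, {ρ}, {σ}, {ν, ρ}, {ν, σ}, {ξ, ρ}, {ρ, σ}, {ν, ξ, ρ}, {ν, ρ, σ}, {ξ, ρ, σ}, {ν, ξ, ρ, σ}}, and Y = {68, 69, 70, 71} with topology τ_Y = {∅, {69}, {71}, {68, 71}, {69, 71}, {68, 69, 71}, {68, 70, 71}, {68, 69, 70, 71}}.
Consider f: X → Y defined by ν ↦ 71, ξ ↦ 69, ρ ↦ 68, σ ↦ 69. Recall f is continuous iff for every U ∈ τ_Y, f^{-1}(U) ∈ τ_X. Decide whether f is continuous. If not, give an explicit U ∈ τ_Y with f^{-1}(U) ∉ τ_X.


f is NOT continuous.

Compute f^{-1}(U) for each U ∈ τ_Y:
  U = ∅: f^{-1}(U) = ∅ ∈ τ_X ✓.
  U = {69}: f^{-1}(U) = {ξ, σ} ∉ τ_X ✗.
  U = {71}: f^{-1}(U) = {ν} ∈ τ_X ✓.
  U = {68, 71}: f^{-1}(U) = {ν, ρ} ∈ τ_X ✓.
  U = {69, 71}: f^{-1}(U) = {ν, ξ, σ} ∉ τ_X ✗.
  U = {68, 69, 71}: f^{-1}(U) = {ν, ξ, ρ, σ} ∈ τ_X ✓.
  U = {68, 70, 71}: f^{-1}(U) = {ν, ρ} ∈ τ_X ✓.
  U = {68, 69, 70, 71}: f^{-1}(U) = {ν, ξ, ρ, σ} ∈ τ_X ✓.
Found U = {69} with f^{-1}(U) = {ξ, σ} not in τ_X. Therefore f is NOT continuous.


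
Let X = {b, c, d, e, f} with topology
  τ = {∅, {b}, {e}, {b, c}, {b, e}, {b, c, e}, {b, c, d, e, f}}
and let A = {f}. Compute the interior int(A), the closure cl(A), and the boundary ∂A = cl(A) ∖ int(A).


int(A) = ∅, cl(A) = {d, f}, ∂A = {d, f}.

Closed sets in (X, τ) are complements of opens:
  closed(X, τ) = {∅, {d, f}, {c, d, f}, {d, e, f}, {b, c, d, f}, {c, d, e, f}, {b, c, d, e, f}}.
int(A) = ⋃ {U ∈ τ : U ⊆ A}. Opens contained in A: ∅.
Taking the union of these: int(A) = ∅.
cl(A) = ⋂ {C closed : A ⊆ C}. Closed sets containing A: {d, f}, {c, d, f}, {d, e, f}, {b, c, d, f}, {c, d, e, f}, {b, c, d, e, f}.
Intersecting these: cl(A) = {d, f}.
∂A = cl(A) ∖ int(A) = {d, f} ∖ ∅ = {d, f}.


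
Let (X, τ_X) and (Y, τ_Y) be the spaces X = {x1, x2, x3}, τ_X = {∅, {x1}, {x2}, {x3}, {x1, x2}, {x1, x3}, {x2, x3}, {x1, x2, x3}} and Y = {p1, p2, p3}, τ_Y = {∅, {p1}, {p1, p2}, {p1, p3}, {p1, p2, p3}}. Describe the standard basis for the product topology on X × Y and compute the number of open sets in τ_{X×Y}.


Basis B = {∅ × ∅, {x1} × {p1}, {x2} × {p1}, {x3} × {p1}, {x1} × {p1, p2}, {x1} × {p1, p3}, {x1, x2} × {p1}, {x1, x3} × {p1}, {x2} × {p1, p2}, {x2} × {p1, p3}, {x2, x3} × {p1}, {x3} × {p1, p2}, {x3} × {p1, p3}, {x1} × {p1, p2, p3}, {x1, x2, x3} × {p1}, {x2} × {p1, p2, p3}, {x3} × {p1, p2, p3}, {x1, x2} × {p1, p2}, {x1, x3} × {p1, p2}, {x1, x2} × {p1, p3}, {x1, x3} × {p1, p3}, {x2, x3} × {p1, p2}, {x2, x3} × {p1, p3}, {x1, x2} × {p1, p2, p3}, {x1, x3} × {p1, p2, p3}, {x1, x2, x3} × {p1, p2}, {x1, x2, x3} × {p1, p3}, {x2, x3} × {p1, p2, p3}, {x1, x2, x3} × {p1, p2, p3}}; |τ_{X×Y}| = 125.

Enumerate products U × V with U ∈ τ_X, V ∈ τ_Y (deduplicated):
  ∅ × ∅ = {} (∅)
  {x1} × {p1} = {(x1,p1)}
  {x2} × {p1} = {(x2,p1)}
  {x3} × {p1} = {(x3,p1)}
  {x1} × {p1, p2} = {(x1,p1), (x1,p2)}
  {x1} × {p1, p3} = {(x1,p1), (x1,p3)}
  {x1, x2} × {p1} = {(x1,p1), (x2,p1)}
  {x1, x3} × {p1} = {(x1,p1), (x3,p1)}
  {x2} × {p1, p2} = {(x2,p1), (x2,p2)}
  {x2} × {p1, p3} = {(x2,p1), (x2,p3)}
  {x2, x3} × {p1} = {(x2,p1), (x3,p1)}
  {x3} × {p1, p2} = {(x3,p1), (x3,p2)}
  {x3} × {p1, p3} = {(x3,p1), (x3,p3)}
  {x1} × {p1, p2, p3} = {(x1,p1), (x1,p2), (x1,p3)}
  {x1, x2, x3} × {p1} = {(x1,p1), (x2,p1), (x3,p1)}
  {x2} × {p1, p2, p3} = {(x2,p1), (x2,p2), (x2,p3)}
  {x3} × {p1, p2, p3} = {(x3,p1), (x3,p2), (x3,p3)}
  {x1, x2} × {p1, p2} = {(x1,p1), (x1,p2), (x2,p1), (x2,p2)}
  {x1, x3} × {p1, p2} = {(x1,p1), (x1,p2), (x3,p1), (x3,p2)}
  {x1, x2} × {p1, p3} = {(x1,p1), (x1,p3), (x2,p1), (x2,p3)}
  {x1, x3} × {p1, p3} = {(x1,p1), (x1,p3), (x3,p1), (x3,p3)}
  {x2, x3} × {p1, p2} = {(x2,p1), (x2,p2), (x3,p1), (x3,p2)}
  {x2, x3} × {p1, p3} = {(x2,p1), (x2,p3), (x3,p1), (x3,p3)}
  {x1, x2} × {p1, p2, p3} = {(x1,p1), (x1,p2), (x1,p3), (x2,p1), (x2,p2), (x2,p3)}
  {x1, x3} × {p1, p2, p3} = {(x1,p1), (x1,p2), (x1,p3), (x3,p1), (x3,p2), (x3,p3)}
  {x1, x2, x3} × {p1, p2} = {(x1,p1), (x1,p2), (x2,p1), (x2,p2), (x3,p1), (x3,p2)}
  {x1, x2, x3} × {p1, p3} = {(x1,p1), (x1,p3), (x2,p1), (x2,p3), (x3,p1), (x3,p3)}
  {x2, x3} × {p1, p2, p3} = {(x2,p1), (x2,p2), (x2,p3), (x3,p1), (x3,p2), (x3,p3)}
  {x1, x2, x3} × {p1, p2, p3} = {(x1,p1), (x1,p2), (x1,p3), (x2,p1), (x2,p2), (x2,p3), (x3,p1), (x3,p2), (x3,p3)}
These 29 distinct sets form the basis B.
Close under arbitrary unions to get τ_{X×Y}; counting gives |τ_{X×Y}| = 125.


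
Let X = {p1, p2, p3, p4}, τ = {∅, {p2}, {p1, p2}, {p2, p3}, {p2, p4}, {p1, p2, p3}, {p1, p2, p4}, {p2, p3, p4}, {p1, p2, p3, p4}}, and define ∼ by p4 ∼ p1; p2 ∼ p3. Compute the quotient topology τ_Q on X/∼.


X/∼ = {[p1=p4], [p2=p3]}; |τ_Q| = 3.

Equivalence classes: [p1=p4], [p2=p3].
Quotient map π: X → X/∼ sends p1 ↦ [p1=p4], p2 ↦ [p2=p3], p3 ↦ [p2=p3], p4 ↦ [p1=p4].
For each subset V ⊆ X/∼, compute π^{-1}(V) ⊆ X and check whether π^{-1}(V) ∈ τ. V is open in τ_Q iff π^{-1}(V) ∈ τ.
  V = {}: π^{-1}(V) = ∅ ∈ τ ✓.
  V = {[p1=p4]}: π^{-1}(V) = {p1, p4} ∉ τ ✗.
  V = {[p2=p3]}: π^{-1}(V) = {p2, p3} ∈ τ ✓.
  V = {[p1=p4], [p2=p3]}: π^{-1}(V) = {p1, p2, p3, p4} ∈ τ ✓.
Open sets in the quotient: τ_Q = {{}, {[p2=p3]}, {[p1=p4], [p2=p3]}} (3 elements).


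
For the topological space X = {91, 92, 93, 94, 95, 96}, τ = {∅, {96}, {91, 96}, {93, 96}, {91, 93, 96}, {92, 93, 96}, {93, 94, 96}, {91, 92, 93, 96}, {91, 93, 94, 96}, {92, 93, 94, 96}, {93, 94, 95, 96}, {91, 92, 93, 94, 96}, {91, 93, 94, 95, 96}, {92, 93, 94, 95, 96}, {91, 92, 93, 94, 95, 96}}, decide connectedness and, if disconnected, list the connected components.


(X, τ) is connected.

Find clopen sets (U ∈ τ with X ∖ U ∈ τ):
  U = ∅, X ∖ U = {91, 92, 93, 94, 95, 96} — both open, so U is clopen.
  U = {91, 92, 93, 94, 95, 96}, X ∖ U = ∅ — both open, so U is clopen.
Only trivial clopens (∅ and X) exist, so (X, τ) is connected.
Compute connected components by grouping points that agree on all clopens:
  component: {91, 92, 93, 94, 95, 96}


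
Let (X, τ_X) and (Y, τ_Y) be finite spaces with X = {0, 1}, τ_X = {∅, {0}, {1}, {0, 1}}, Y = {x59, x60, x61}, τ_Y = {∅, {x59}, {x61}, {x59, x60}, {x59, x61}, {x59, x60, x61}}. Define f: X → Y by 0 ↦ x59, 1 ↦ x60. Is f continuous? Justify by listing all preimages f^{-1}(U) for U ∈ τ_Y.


f IS continuous.

Compute f^{-1}(U) for each U ∈ τ_Y:
  U = ∅: f^{-1}(U) = ∅ ∈ τ_X ✓.
  U = {x59}: f^{-1}(U) = {0} ∈ τ_X ✓.
  U = {x61}: f^{-1}(U) = ∅ ∈ τ_X ✓.
  U = {x59, x60}: f^{-1}(U) = {0, 1} ∈ τ_X ✓.
  U = {x59, x61}: f^{-1}(U) = {0} ∈ τ_X ✓.
  U = {x59, x60, x61}: f^{-1}(U) = {0, 1} ∈ τ_X ✓.
Every preimage lies in τ_X, so f IS continuous.


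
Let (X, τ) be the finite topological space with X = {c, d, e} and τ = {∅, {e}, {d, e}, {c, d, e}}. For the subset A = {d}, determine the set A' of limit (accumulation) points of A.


A' = {c}

For each x ∈ X, list the open sets U ∈ τ with x ∈ U, then check whether U ∩ (A ∖ {x}) ≠ ∅ for every such U.
  x = c: opens ∋ x are {c, d, e}; each meets A ∖ {c}, so x IS a limit point.
  x = d: open {d, e} ∋ x has {d, e} ∩ (A ∖ {d}) = ∅, so x is NOT a limit point.
  x = e: open {e} ∋ x has {e} ∩ (A ∖ {e}) = ∅, so x is NOT a limit point.
Collecting: A' = {c}.


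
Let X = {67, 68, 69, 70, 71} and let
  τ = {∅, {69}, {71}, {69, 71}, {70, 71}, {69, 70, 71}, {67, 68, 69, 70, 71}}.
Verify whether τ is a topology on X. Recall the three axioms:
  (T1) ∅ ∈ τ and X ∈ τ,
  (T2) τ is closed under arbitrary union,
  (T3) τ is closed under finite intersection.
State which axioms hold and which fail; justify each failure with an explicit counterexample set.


τ IS a topology on X.

Axiom (T1): ∅ ∈ τ? Yes; X ∈ τ? Yes.
Axiom (T2/T3): check pairwise unions and intersections of members of τ.
All pairwise intersections and unions checked — each lies in τ. Therefore τ satisfies (T1), (T2), (T3): it IS a topology on X.


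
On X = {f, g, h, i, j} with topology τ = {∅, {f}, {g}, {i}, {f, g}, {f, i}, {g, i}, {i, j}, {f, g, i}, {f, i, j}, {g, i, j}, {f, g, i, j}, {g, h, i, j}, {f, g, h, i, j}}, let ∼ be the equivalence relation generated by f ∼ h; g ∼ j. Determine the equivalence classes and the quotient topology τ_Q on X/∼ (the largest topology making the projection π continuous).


X/∼ = {[f=h], [g=j], [i]}; |τ_Q| = 4.

Equivalence classes: [f=h], [g=j], [i].
Quotient map π: X → X/∼ sends f ↦ [f=h], g ↦ [g=j], h ↦ [f=h], i ↦ [i], j ↦ [g=j].
For each subset V ⊆ X/∼, compute π^{-1}(V) ⊆ X and check whether π^{-1}(V) ∈ τ. V is open in τ_Q iff π^{-1}(V) ∈ τ.
  V = {}: π^{-1}(V) = ∅ ∈ τ ✓.
  V = {[f=h]}: π^{-1}(V) = {f, h} ∉ τ ✗.
  V = {[g=j]}: π^{-1}(V) = {g, j} ∉ τ ✗.
  V = {[f=h], [g=j]}: π^{-1}(V) = {f, g, h, j} ∉ τ ✗.
  V = {[i]}: π^{-1}(V) = {i} ∈ τ ✓.
  V = {[f=h], [i]}: π^{-1}(V) = {f, h, i} ∉ τ ✗.
  V = {[g=j], [i]}: π^{-1}(V) = {g, i, j} ∈ τ ✓.
  V = {[f=h], [g=j], [i]}: π^{-1}(V) = {f, g, h, i, j} ∈ τ ✓.
Open sets in the quotient: τ_Q = {{}, {[i]}, {[g=j], [i]}, {[f=h], [g=j], [i]}} (4 elements).


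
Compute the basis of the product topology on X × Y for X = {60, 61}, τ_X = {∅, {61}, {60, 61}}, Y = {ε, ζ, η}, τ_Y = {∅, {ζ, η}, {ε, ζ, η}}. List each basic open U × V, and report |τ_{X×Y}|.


Basis B = {∅ × ∅, {61} × {ζ, η}, {61} × {ε, ζ, η}, {60, 61} × {ζ, η}, {60, 61} × {ε, ζ, η}}; |τ_{X×Y}| = 6.

Enumerate products U × V with U ∈ τ_X, V ∈ τ_Y (deduplicated):
  ∅ × ∅ = {} (∅)
  {61} × {ζ, η} = {(61,ζ), (61,η)}
  {61} × {ε, ζ, η} = {(61,ε), (61,ζ), (61,η)}
  {60, 61} × {ζ, η} = {(60,ζ), (60,η), (61,ζ), (61,η)}
  {60, 61} × {ε, ζ, η} = {(60,ε), (60,ζ), (60,η), (61,ε), (61,ζ), (61,η)}
These 5 distinct sets form the basis B.
Close under arbitrary unions to get τ_{X×Y}; counting gives |τ_{X×Y}| = 6.


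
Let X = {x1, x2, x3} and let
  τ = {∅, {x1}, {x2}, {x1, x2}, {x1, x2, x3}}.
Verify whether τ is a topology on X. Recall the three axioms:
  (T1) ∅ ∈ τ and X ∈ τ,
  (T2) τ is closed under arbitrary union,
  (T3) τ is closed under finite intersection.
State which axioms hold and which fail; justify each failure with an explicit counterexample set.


τ IS a topology on X.

Axiom (T1): ∅ ∈ τ? Yes; X ∈ τ? Yes.
Axiom (T2/T3): check pairwise unions and intersections of members of τ.
All pairwise intersections and unions checked — each lies in τ. Therefore τ satisfies (T1), (T2), (T3): it IS a topology on X.


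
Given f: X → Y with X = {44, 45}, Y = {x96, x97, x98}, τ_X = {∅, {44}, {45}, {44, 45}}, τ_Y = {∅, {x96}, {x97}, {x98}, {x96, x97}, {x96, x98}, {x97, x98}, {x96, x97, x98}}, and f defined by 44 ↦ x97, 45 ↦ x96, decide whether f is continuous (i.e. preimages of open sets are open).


f IS continuous.

Compute f^{-1}(U) for each U ∈ τ_Y:
  U = ∅: f^{-1}(U) = ∅ ∈ τ_X ✓.
  U = {x96}: f^{-1}(U) = {45} ∈ τ_X ✓.
  U = {x97}: f^{-1}(U) = {44} ∈ τ_X ✓.
  U = {x98}: f^{-1}(U) = ∅ ∈ τ_X ✓.
  U = {x96, x97}: f^{-1}(U) = {44, 45} ∈ τ_X ✓.
  U = {x96, x98}: f^{-1}(U) = {45} ∈ τ_X ✓.
  U = {x97, x98}: f^{-1}(U) = {44} ∈ τ_X ✓.
  U = {x96, x97, x98}: f^{-1}(U) = {44, 45} ∈ τ_X ✓.
Every preimage lies in τ_X, so f IS continuous.


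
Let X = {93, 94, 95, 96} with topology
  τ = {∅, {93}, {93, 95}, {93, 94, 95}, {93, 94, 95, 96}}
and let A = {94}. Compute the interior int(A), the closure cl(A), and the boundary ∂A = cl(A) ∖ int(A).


int(A) = ∅, cl(A) = {94, 96}, ∂A = {94, 96}.

Closed sets in (X, τ) are complements of opens:
  closed(X, τ) = {∅, {96}, {94, 96}, {94, 95, 96}, {93, 94, 95, 96}}.
int(A) = ⋃ {U ∈ τ : U ⊆ A}. Opens contained in A: ∅.
Taking the union of these: int(A) = ∅.
cl(A) = ⋂ {C closed : A ⊆ C}. Closed sets containing A: {94, 96}, {94, 95, 96}, {93, 94, 95, 96}.
Intersecting these: cl(A) = {94, 96}.
∂A = cl(A) ∖ int(A) = {94, 96} ∖ ∅ = {94, 96}.


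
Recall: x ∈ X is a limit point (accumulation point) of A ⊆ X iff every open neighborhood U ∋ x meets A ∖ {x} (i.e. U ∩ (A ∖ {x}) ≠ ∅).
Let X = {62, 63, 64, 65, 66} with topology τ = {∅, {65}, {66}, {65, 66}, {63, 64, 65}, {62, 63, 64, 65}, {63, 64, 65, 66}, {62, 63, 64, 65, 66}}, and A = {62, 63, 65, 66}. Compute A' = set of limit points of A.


A' = {62, 63, 64}

For each x ∈ X, list the open sets U ∈ τ with x ∈ U, then check whether U ∩ (A ∖ {x}) ≠ ∅ for every such U.
  x = 62: opens ∋ x are {62, 63, 64, 65}, {62, 63, 64, 65, 66}; each meets A ∖ {62}, so x IS a limit point.
  x = 63: opens ∋ x are {63, 64, 65}, {62, 63, 64, 65}, {63, 64, 65, 66}, {62, 63, 64, 65, 66}; each meets A ∖ {63}, so x IS a limit point.
  x = 64: opens ∋ x are {63, 64, 65}, {62, 63, 64, 65}, {63, 64, 65, 66}, {62, 63, 64, 65, 66}; each meets A ∖ {64}, so x IS a limit point.
  x = 65: open {65} ∋ x has {65} ∩ (A ∖ {65}) = ∅, so x is NOT a limit point.
  x = 66: open {66} ∋ x has {66} ∩ (A ∖ {66}) = ∅, so x is NOT a limit point.
Collecting: A' = {62, 63, 64}.


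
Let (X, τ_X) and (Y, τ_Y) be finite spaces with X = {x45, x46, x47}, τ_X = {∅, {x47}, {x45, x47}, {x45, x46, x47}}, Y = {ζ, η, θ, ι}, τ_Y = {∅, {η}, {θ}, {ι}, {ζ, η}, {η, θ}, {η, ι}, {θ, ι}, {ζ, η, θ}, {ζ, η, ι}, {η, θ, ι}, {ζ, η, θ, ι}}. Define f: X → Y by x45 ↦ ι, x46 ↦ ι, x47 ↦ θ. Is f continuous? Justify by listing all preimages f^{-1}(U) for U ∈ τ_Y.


f is NOT continuous.

Compute f^{-1}(U) for each U ∈ τ_Y:
  U = ∅: f^{-1}(U) = ∅ ∈ τ_X ✓.
  U = {η}: f^{-1}(U) = ∅ ∈ τ_X ✓.
  U = {θ}: f^{-1}(U) = {x47} ∈ τ_X ✓.
  U = {ι}: f^{-1}(U) = {x45, x46} ∉ τ_X ✗.
  U = {ζ, η}: f^{-1}(U) = ∅ ∈ τ_X ✓.
  U = {η, θ}: f^{-1}(U) = {x47} ∈ τ_X ✓.
  U = {η, ι}: f^{-1}(U) = {x45, x46} ∉ τ_X ✗.
  U = {θ, ι}: f^{-1}(U) = {x45, x46, x47} ∈ τ_X ✓.
  U = {ζ, η, θ}: f^{-1}(U) = {x47} ∈ τ_X ✓.
  U = {ζ, η, ι}: f^{-1}(U) = {x45, x46} ∉ τ_X ✗.
  U = {η, θ, ι}: f^{-1}(U) = {x45, x46, x47} ∈ τ_X ✓.
  U = {ζ, η, θ, ι}: f^{-1}(U) = {x45, x46, x47} ∈ τ_X ✓.
Found U = {ι} with f^{-1}(U) = {x45, x46} not in τ_X. Therefore f is NOT continuous.


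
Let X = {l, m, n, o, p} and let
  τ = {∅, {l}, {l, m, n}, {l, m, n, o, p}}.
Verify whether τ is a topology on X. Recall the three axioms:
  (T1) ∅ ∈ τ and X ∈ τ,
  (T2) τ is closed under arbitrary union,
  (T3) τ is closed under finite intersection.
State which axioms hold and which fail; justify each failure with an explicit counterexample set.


τ IS a topology on X.

Axiom (T1): ∅ ∈ τ? Yes; X ∈ τ? Yes.
Axiom (T2/T3): check pairwise unions and intersections of members of τ.
All pairwise intersections and unions checked — each lies in τ. Therefore τ satisfies (T1), (T2), (T3): it IS a topology on X.


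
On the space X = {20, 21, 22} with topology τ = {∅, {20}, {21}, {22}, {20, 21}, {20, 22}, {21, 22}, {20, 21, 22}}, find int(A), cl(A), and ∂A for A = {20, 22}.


int(A) = {20, 22}, cl(A) = {20, 22}, ∂A = ∅.

Closed sets in (X, τ) are complements of opens:
  closed(X, τ) = {∅, {20}, {21}, {22}, {20, 21}, {20, 22}, {21, 22}, {20, 21, 22}}.
int(A) = ⋃ {U ∈ τ : U ⊆ A}. Opens contained in A: ∅, {20}, {22}, {20, 22}.
Taking the union of these: int(A) = {20, 22}.
cl(A) = ⋂ {C closed : A ⊆ C}. Closed sets containing A: {20, 22}, {20, 21, 22}.
Intersecting these: cl(A) = {20, 22}.
∂A = cl(A) ∖ int(A) = {20, 22} ∖ {20, 22} = ∅.


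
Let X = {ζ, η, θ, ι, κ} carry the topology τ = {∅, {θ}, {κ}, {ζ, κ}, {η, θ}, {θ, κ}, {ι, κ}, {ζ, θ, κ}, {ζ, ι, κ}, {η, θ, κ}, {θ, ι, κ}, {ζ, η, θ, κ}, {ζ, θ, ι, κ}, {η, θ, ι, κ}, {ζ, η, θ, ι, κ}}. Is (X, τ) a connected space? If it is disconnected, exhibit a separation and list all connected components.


(X, τ) is disconnected; components = [{η, θ}, {ζ, ι, κ}].

Find clopen sets (U ∈ τ with X ∖ U ∈ τ):
  U = ∅, X ∖ U = {ζ, η, θ, ι, κ} — both open, so U is clopen.
  U = {η, θ}, X ∖ U = {ζ, ι, κ} — both open, so U is clopen.
  U = {ζ, ι, κ}, X ∖ U = {η, θ} — both open, so U is clopen.
  U = {ζ, η, θ, ι, κ}, X ∖ U = ∅ — both open, so U is clopen.
Nontrivial clopen(s) exist: e.g. {η, θ}. So (X, τ) is disconnected.
Compute connected components by grouping points that agree on all clopens:
  component: {η, θ}
  component: {ζ, ι, κ}


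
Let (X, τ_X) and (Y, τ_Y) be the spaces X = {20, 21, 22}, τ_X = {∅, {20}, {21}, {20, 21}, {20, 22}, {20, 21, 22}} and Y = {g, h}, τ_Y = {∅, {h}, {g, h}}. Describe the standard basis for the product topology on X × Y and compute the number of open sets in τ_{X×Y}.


Basis B = {∅ × ∅, {20} × {h}, {21} × {h}, {20} × {g, h}, {20, 21} × {h}, {20, 22} × {h}, {21} × {g, h}, {20, 21, 22} × {h}, {20, 21} × {g, h}, {20, 22} × {g, h}, {20, 21, 22} × {g, h}}; |τ_{X×Y}| = 18.

Enumerate products U × V with U ∈ τ_X, V ∈ τ_Y (deduplicated):
  ∅ × ∅ = {} (∅)
  {20} × {h} = {(20,h)}
  {21} × {h} = {(21,h)}
  {20} × {g, h} = {(20,g), (20,h)}
  {20, 21} × {h} = {(20,h), (21,h)}
  {20, 22} × {h} = {(20,h), (22,h)}
  {21} × {g, h} = {(21,g), (21,h)}
  {20, 21, 22} × {h} = {(20,h), (21,h), (22,h)}
  {20, 21} × {g, h} = {(20,g), (20,h), (21,g), (21,h)}
  {20, 22} × {g, h} = {(20,g), (20,h), (22,g), (22,h)}
  {20, 21, 22} × {g, h} = {(20,g), (20,h), (21,g), (21,h), (22,g), (22,h)}
These 11 distinct sets form the basis B.
Close under arbitrary unions to get τ_{X×Y}; counting gives |τ_{X×Y}| = 18.


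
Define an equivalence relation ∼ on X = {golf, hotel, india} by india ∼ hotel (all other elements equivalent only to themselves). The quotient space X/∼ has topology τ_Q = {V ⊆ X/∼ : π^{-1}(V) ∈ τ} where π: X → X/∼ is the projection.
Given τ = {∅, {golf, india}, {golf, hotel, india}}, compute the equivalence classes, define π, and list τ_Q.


X/∼ = {[golf], [hotel=india]}; |τ_Q| = 2.

Equivalence classes: [golf], [hotel=india].
Quotient map π: X → X/∼ sends golf ↦ [golf], hotel ↦ [hotel=india], india ↦ [hotel=india].
For each subset V ⊆ X/∼, compute π^{-1}(V) ⊆ X and check whether π^{-1}(V) ∈ τ. V is open in τ_Q iff π^{-1}(V) ∈ τ.
  V = {}: π^{-1}(V) = ∅ ∈ τ ✓.
  V = {[golf]}: π^{-1}(V) = {golf} ∉ τ ✗.
  V = {[hotel=india]}: π^{-1}(V) = {hotel, india} ∉ τ ✗.
  V = {[golf], [hotel=india]}: π^{-1}(V) = {golf, hotel, india} ∈ τ ✓.
Open sets in the quotient: τ_Q = {{}, {[golf], [hotel=india]}} (2 elements).


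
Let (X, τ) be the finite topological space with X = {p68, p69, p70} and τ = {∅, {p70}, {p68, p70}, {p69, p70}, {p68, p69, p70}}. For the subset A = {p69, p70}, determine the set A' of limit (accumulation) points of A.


A' = {p68, p69}

For each x ∈ X, list the open sets U ∈ τ with x ∈ U, then check whether U ∩ (A ∖ {x}) ≠ ∅ for every such U.
  x = p68: opens ∋ x are {p68, p70}, {p68, p69, p70}; each meets A ∖ {p68}, so x IS a limit point.
  x = p69: opens ∋ x are {p69, p70}, {p68, p69, p70}; each meets A ∖ {p69}, so x IS a limit point.
  x = p70: open {p70} ∋ x has {p70} ∩ (A ∖ {p70}) = ∅, so x is NOT a limit point.
Collecting: A' = {p68, p69}.


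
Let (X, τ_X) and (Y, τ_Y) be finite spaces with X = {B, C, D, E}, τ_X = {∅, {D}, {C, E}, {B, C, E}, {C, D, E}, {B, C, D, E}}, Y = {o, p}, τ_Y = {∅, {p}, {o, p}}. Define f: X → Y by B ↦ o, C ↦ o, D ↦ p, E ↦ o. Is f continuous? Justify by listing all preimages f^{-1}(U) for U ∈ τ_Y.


f IS continuous.

Compute f^{-1}(U) for each U ∈ τ_Y:
  U = ∅: f^{-1}(U) = ∅ ∈ τ_X ✓.
  U = {p}: f^{-1}(U) = {D} ∈ τ_X ✓.
  U = {o, p}: f^{-1}(U) = {B, C, D, E} ∈ τ_X ✓.
Every preimage lies in τ_X, so f IS continuous.


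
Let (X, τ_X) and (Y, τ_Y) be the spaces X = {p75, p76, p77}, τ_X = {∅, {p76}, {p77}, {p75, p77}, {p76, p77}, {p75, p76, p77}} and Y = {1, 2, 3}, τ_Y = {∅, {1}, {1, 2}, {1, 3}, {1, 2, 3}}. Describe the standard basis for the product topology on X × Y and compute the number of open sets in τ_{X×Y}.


Basis B = {∅ × ∅, {p76} × {1}, {p77} × {1}, {p75, p77} × {1}, {p76} × {1, 2}, {p76} × {1, 3}, {p76, p77} × {1}, {p77} × {1, 2}, {p77} × {1, 3}, {p75, p76, p77} × {1}, {p76} × {1, 2, 3}, {p77} × {1, 2, 3}, {p75, p77} × {1, 2}, {p75, p77} × {1, 3}, {p76, p77} × {1, 2}, {p76, p77} × {1, 3}, {p75, p77} × {1, 2, 3}, {p75, p76, p77} × {1, 2}, {p75, p76, p77} × {1, 3}, {p76, p77} × {1, 2, 3}, {p75, p76, p77} × {1, 2, 3}}; |τ_{X×Y}| = 70.

Enumerate products U × V with U ∈ τ_X, V ∈ τ_Y (deduplicated):
  ∅ × ∅ = {} (∅)
  {p76} × {1} = {(p76,1)}
  {p77} × {1} = {(p77,1)}
  {p75, p77} × {1} = {(p75,1), (p77,1)}
  {p76} × {1, 2} = {(p76,1), (p76,2)}
  {p76} × {1, 3} = {(p76,1), (p76,3)}
  {p76, p77} × {1} = {(p76,1), (p77,1)}
  {p77} × {1, 2} = {(p77,1), (p77,2)}
  {p77} × {1, 3} = {(p77,1), (p77,3)}
  {p75, p76, p77} × {1} = {(p75,1), (p76,1), (p77,1)}
  {p76} × {1, 2, 3} = {(p76,1), (p76,2), (p76,3)}
  {p77} × {1, 2, 3} = {(p77,1), (p77,2), (p77,3)}
  {p75, p77} × {1, 2} = {(p75,1), (p75,2), (p77,1), (p77,2)}
  {p75, p77} × {1, 3} = {(p75,1), (p75,3), (p77,1), (p77,3)}
  {p76, p77} × {1, 2} = {(p76,1), (p76,2), (p77,1), (p77,2)}
  {p76, p77} × {1, 3} = {(p76,1), (p76,3), (p77,1), (p77,3)}
  {p75, p77} × {1, 2, 3} = {(p75,1), (p75,2), (p75,3), (p77,1), (p77,2), (p77,3)}
  {p75, p76, p77} × {1, 2} = {(p75,1), (p75,2), (p76,1), (p76,2), (p77,1), (p77,2)}
  {p75, p76, p77} × {1, 3} = {(p75,1), (p75,3), (p76,1), (p76,3), (p77,1), (p77,3)}
  {p76, p77} × {1, 2, 3} = {(p76,1), (p76,2), (p76,3), (p77,1), (p77,2), (p77,3)}
  {p75, p76, p77} × {1, 2, 3} = {(p75,1), (p75,2), (p75,3), (p76,1), (p76,2), (p76,3), (p77,1), (p77,2), (p77,3)}
These 21 distinct sets form the basis B.
Close under arbitrary unions to get τ_{X×Y}; counting gives |τ_{X×Y}| = 70.


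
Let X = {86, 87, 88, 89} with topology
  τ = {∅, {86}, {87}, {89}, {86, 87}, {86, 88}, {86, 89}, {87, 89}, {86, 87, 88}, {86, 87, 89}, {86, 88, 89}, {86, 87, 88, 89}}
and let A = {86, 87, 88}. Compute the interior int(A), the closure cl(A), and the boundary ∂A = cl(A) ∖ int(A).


int(A) = {86, 87, 88}, cl(A) = {86, 87, 88}, ∂A = ∅.

Closed sets in (X, τ) are complements of opens:
  closed(X, τ) = {∅, {87}, {88}, {89}, {86, 88}, {87, 88}, {87, 89}, {88, 89}, {86, 87, 88}, {86, 88, 89}, {87, 88, 89}, {86, 87, 88, 89}}.
int(A) = ⋃ {U ∈ τ : U ⊆ A}. Opens contained in A: ∅, {86}, {87}, {86, 87}, {86, 88}, {86, 87, 88}.
Taking the union of these: int(A) = {86, 87, 88}.
cl(A) = ⋂ {C closed : A ⊆ C}. Closed sets containing A: {86, 87, 88}, {86, 87, 88, 89}.
Intersecting these: cl(A) = {86, 87, 88}.
∂A = cl(A) ∖ int(A) = {86, 87, 88} ∖ {86, 87, 88} = ∅.


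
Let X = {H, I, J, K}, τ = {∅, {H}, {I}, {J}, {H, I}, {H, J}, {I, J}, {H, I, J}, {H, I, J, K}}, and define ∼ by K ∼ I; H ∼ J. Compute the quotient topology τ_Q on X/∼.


X/∼ = {[H=J], [I=K]}; |τ_Q| = 3.

Equivalence classes: [H=J], [I=K].
Quotient map π: X → X/∼ sends H ↦ [H=J], I ↦ [I=K], J ↦ [H=J], K ↦ [I=K].
For each subset V ⊆ X/∼, compute π^{-1}(V) ⊆ X and check whether π^{-1}(V) ∈ τ. V is open in τ_Q iff π^{-1}(V) ∈ τ.
  V = {}: π^{-1}(V) = ∅ ∈ τ ✓.
  V = {[H=J]}: π^{-1}(V) = {H, J} ∈ τ ✓.
  V = {[I=K]}: π^{-1}(V) = {I, K} ∉ τ ✗.
  V = {[H=J], [I=K]}: π^{-1}(V) = {H, I, J, K} ∈ τ ✓.
Open sets in the quotient: τ_Q = {{}, {[H=J]}, {[H=J], [I=K]}} (3 elements).


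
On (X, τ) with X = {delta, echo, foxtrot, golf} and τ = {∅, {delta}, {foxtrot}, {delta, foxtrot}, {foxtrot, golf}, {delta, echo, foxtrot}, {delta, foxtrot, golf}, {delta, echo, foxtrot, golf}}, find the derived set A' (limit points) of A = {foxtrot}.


A' = {echo, golf}

For each x ∈ X, list the open sets U ∈ τ with x ∈ U, then check whether U ∩ (A ∖ {x}) ≠ ∅ for every such U.
  x = delta: open {delta} ∋ x has {delta} ∩ (A ∖ {delta}) = ∅, so x is NOT a limit point.
  x = echo: opens ∋ x are {delta, echo, foxtrot}, {delta, echo, foxtrot, golf}; each meets A ∖ {echo}, so x IS a limit point.
  x = foxtrot: open {foxtrot} ∋ x has {foxtrot} ∩ (A ∖ {foxtrot}) = ∅, so x is NOT a limit point.
  x = golf: opens ∋ x are {foxtrot, golf}, {delta, foxtrot, golf}, {delta, echo, foxtrot, golf}; each meets A ∖ {golf}, so x IS a limit point.
Collecting: A' = {echo, golf}.


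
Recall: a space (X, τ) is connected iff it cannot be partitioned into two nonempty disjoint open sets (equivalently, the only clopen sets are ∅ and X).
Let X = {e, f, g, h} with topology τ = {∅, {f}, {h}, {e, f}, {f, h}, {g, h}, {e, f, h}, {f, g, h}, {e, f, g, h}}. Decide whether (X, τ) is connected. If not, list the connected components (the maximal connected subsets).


(X, τ) is disconnected; components = [{e, f}, {g, h}].

Find clopen sets (U ∈ τ with X ∖ U ∈ τ):
  U = ∅, X ∖ U = {e, f, g, h} — both open, so U is clopen.
  U = {e, f}, X ∖ U = {g, h} — both open, so U is clopen.
  U = {g, h}, X ∖ U = {e, f} — both open, so U is clopen.
  U = {e, f, g, h}, X ∖ U = ∅ — both open, so U is clopen.
Nontrivial clopen(s) exist: e.g. {g, h}. So (X, τ) is disconnected.
Compute connected components by grouping points that agree on all clopens:
  component: {e, f}
  component: {g, h}


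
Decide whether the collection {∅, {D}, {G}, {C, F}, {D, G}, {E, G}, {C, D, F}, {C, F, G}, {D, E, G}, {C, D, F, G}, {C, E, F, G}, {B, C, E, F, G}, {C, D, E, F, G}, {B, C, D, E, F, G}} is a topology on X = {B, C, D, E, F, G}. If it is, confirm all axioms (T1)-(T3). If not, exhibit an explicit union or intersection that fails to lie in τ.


τ IS a topology on X.

Axiom (T1): ∅ ∈ τ? Yes; X ∈ τ? Yes.
Axiom (T2/T3): check pairwise unions and intersections of members of τ.
All pairwise intersections and unions checked — each lies in τ. Therefore τ satisfies (T1), (T2), (T3): it IS a topology on X.


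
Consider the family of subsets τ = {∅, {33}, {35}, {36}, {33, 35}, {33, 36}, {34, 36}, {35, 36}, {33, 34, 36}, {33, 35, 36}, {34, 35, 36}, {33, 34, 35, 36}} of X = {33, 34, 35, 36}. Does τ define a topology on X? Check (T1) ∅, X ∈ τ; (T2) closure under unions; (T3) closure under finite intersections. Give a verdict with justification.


τ IS a topology on X.

Axiom (T1): ∅ ∈ τ? Yes; X ∈ τ? Yes.
Axiom (T2/T3): check pairwise unions and intersections of members of τ.
All pairwise intersections and unions checked — each lies in τ. Therefore τ satisfies (T1), (T2), (T3): it IS a topology on X.


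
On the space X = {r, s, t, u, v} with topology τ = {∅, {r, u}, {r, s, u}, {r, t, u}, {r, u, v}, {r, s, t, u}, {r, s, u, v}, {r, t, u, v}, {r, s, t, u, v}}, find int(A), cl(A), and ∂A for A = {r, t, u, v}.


int(A) = {r, t, u, v}, cl(A) = {r, s, t, u, v}, ∂A = {s}.

Closed sets in (X, τ) are complements of opens:
  closed(X, τ) = {∅, {s}, {t}, {v}, {s, t}, {s, v}, {t, v}, {s, t, v}, {r, s, t, u, v}}.
int(A) = ⋃ {U ∈ τ : U ⊆ A}. Opens contained in A: ∅, {r, u}, {r, t, u}, {r, u, v}, {r, t, u, v}.
Taking the union of these: int(A) = {r, t, u, v}.
cl(A) = ⋂ {C closed : A ⊆ C}. Closed sets containing A: {r, s, t, u, v}.
Intersecting these: cl(A) = {r, s, t, u, v}.
∂A = cl(A) ∖ int(A) = {r, s, t, u, v} ∖ {r, t, u, v} = {s}.


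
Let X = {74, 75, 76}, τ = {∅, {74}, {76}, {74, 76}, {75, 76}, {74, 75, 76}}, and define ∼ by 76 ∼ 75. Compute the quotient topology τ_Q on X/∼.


X/∼ = {[74], [75=76]}; |τ_Q| = 4.

Equivalence classes: [74], [75=76].
Quotient map π: X → X/∼ sends 74 ↦ [74], 75 ↦ [75=76], 76 ↦ [75=76].
For each subset V ⊆ X/∼, compute π^{-1}(V) ⊆ X and check whether π^{-1}(V) ∈ τ. V is open in τ_Q iff π^{-1}(V) ∈ τ.
  V = {}: π^{-1}(V) = ∅ ∈ τ ✓.
  V = {[74]}: π^{-1}(V) = {74} ∈ τ ✓.
  V = {[75=76]}: π^{-1}(V) = {75, 76} ∈ τ ✓.
  V = {[74], [75=76]}: π^{-1}(V) = {74, 75, 76} ∈ τ ✓.
Open sets in the quotient: τ_Q = {{}, {[74]}, {[75=76]}, {[74], [75=76]}} (4 elements).


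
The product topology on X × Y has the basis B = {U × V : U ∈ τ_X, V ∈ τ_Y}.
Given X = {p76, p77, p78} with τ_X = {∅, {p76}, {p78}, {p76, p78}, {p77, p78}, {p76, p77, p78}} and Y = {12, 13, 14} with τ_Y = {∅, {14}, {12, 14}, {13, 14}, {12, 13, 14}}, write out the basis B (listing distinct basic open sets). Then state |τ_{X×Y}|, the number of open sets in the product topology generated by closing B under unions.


Basis B = {∅ × ∅, {p76} × {14}, {p78} × {14}, {p76} × {12, 14}, {p76} × {13, 14}, {p76, p78} × {14}, {p77, p78} × {14}, {p78} × {12, 14}, {p78} × {13, 14}, {p76} × {12, 13, 14}, {p76, p77, p78} × {14}, {p78} × {12, 13, 14}, {p76, p78} × {12, 14}, {p76, p78} × {13, 14}, {p77, p78} × {12, 14}, {p77, p78} × {13, 14}, {p76, p78} × {12, 13, 14}, {p76, p77, p78} × {12, 14}, {p76, p77, p78} × {13, 14}, {p77, p78} × {12, 13, 14}, {p76, p77, p78} × {12, 13, 14}}; |τ_{X×Y}| = 70.

Enumerate products U × V with U ∈ τ_X, V ∈ τ_Y (deduplicated):
  ∅ × ∅ = {} (∅)
  {p76} × {14} = {(p76,14)}
  {p78} × {14} = {(p78,14)}
  {p76} × {12, 14} = {(p76,12), (p76,14)}
  {p76} × {13, 14} = {(p76,13), (p76,14)}
  {p76, p78} × {14} = {(p76,14), (p78,14)}
  {p77, p78} × {14} = {(p77,14), (p78,14)}
  {p78} × {12, 14} = {(p78,12), (p78,14)}
  {p78} × {13, 14} = {(p78,13), (p78,14)}
  {p76} × {12, 13, 14} = {(p76,12), (p76,13), (p76,14)}
  {p76, p77, p78} × {14} = {(p76,14), (p77,14), (p78,14)}
  {p78} × {12, 13, 14} = {(p78,12), (p78,13), (p78,14)}
  {p76, p78} × {12, 14} = {(p76,12), (p76,14), (p78,12), (p78,14)}
  {p76, p78} × {13, 14} = {(p76,13), (p76,14), (p78,13), (p78,14)}
  {p77, p78} × {12, 14} = {(p77,12), (p77,14), (p78,12), (p78,14)}
  {p77, p78} × {13, 14} = {(p77,13), (p77,14), (p78,13), (p78,14)}
  {p76, p78} × {12, 13, 14} = {(p76,12), (p76,13), (p76,14), (p78,12), (p78,13), (p78,14)}
  {p76, p77, p78} × {12, 14} = {(p76,12), (p76,14), (p77,12), (p77,14), (p78,12), (p78,14)}
  {p76, p77, p78} × {13, 14} = {(p76,13), (p76,14), (p77,13), (p77,14), (p78,13), (p78,14)}
  {p77, p78} × {12, 13, 14} = {(p77,12), (p77,13), (p77,14), (p78,12), (p78,13), (p78,14)}
  {p76, p77, p78} × {12, 13, 14} = {(p76,12), (p76,13), (p76,14), (p77,12), (p77,13), (p77,14), (p78,12), (p78,13), (p78,14)}
These 21 distinct sets form the basis B.
Close under arbitrary unions to get τ_{X×Y}; counting gives |τ_{X×Y}| = 70.


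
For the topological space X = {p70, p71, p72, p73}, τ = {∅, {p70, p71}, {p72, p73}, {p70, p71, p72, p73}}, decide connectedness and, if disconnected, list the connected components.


(X, τ) is disconnected; components = [{p70, p71}, {p72, p73}].

Find clopen sets (U ∈ τ with X ∖ U ∈ τ):
  U = ∅, X ∖ U = {p70, p71, p72, p73} — both open, so U is clopen.
  U = {p70, p71}, X ∖ U = {p72, p73} — both open, so U is clopen.
  U = {p72, p73}, X ∖ U = {p70, p71} — both open, so U is clopen.
  U = {p70, p71, p72, p73}, X ∖ U = ∅ — both open, so U is clopen.
Nontrivial clopen(s) exist: e.g. {p70, p71}. So (X, τ) is disconnected.
Compute connected components by grouping points that agree on all clopens:
  component: {p70, p71}
  component: {p72, p73}


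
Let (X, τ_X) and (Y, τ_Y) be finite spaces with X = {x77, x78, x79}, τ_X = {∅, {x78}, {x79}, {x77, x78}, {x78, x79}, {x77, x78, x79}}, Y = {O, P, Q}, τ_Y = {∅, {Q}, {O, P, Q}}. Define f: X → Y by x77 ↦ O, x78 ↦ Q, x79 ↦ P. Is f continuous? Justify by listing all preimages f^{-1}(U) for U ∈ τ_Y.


f IS continuous.

Compute f^{-1}(U) for each U ∈ τ_Y:
  U = ∅: f^{-1}(U) = ∅ ∈ τ_X ✓.
  U = {Q}: f^{-1}(U) = {x78} ∈ τ_X ✓.
  U = {O, P, Q}: f^{-1}(U) = {x77, x78, x79} ∈ τ_X ✓.
Every preimage lies in τ_X, so f IS continuous.


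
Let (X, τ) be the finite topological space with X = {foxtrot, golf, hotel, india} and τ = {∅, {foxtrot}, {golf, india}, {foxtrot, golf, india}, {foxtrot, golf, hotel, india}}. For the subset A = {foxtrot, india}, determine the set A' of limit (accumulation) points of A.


A' = {golf, hotel}

For each x ∈ X, list the open sets U ∈ τ with x ∈ U, then check whether U ∩ (A ∖ {x}) ≠ ∅ for every such U.
  x = foxtrot: open {foxtrot} ∋ x has {foxtrot} ∩ (A ∖ {foxtrot}) = ∅, so x is NOT a limit point.
  x = golf: opens ∋ x are {golf, india}, {foxtrot, golf, india}, {foxtrot, golf, hotel, india}; each meets A ∖ {golf}, so x IS a limit point.
  x = hotel: opens ∋ x are {foxtrot, golf, hotel, india}; each meets A ∖ {hotel}, so x IS a limit point.
  x = india: open {golf, india} ∋ x has {golf, india} ∩ (A ∖ {india}) = ∅, so x is NOT a limit point.
Collecting: A' = {golf, hotel}.


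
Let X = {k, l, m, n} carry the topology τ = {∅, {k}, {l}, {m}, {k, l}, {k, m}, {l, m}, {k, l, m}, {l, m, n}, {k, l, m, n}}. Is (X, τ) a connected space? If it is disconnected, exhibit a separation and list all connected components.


(X, τ) is disconnected; components = [{k}, {l, m, n}].

Find clopen sets (U ∈ τ with X ∖ U ∈ τ):
  U = ∅, X ∖ U = {k, l, m, n} — both open, so U is clopen.
  U = {k}, X ∖ U = {l, m, n} — both open, so U is clopen.
  U = {l, m, n}, X ∖ U = {k} — both open, so U is clopen.
  U = {k, l, m, n}, X ∖ U = ∅ — both open, so U is clopen.
Nontrivial clopen(s) exist: e.g. {k}. So (X, τ) is disconnected.
Compute connected components by grouping points that agree on all clopens:
  component: {k}
  component: {l, m, n}


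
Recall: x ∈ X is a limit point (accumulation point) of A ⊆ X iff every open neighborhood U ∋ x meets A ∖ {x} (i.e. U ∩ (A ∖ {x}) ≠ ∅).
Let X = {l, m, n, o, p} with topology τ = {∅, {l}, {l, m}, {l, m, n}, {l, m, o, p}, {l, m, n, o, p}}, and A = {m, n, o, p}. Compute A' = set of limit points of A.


A' = {n, o, p}

For each x ∈ X, list the open sets U ∈ τ with x ∈ U, then check whether U ∩ (A ∖ {x}) ≠ ∅ for every such U.
  x = l: open {l} ∋ x has {l} ∩ (A ∖ {l}) = ∅, so x is NOT a limit point.
  x = m: open {l, m} ∋ x has {l, m} ∩ (A ∖ {m}) = ∅, so x is NOT a limit point.
  x = n: opens ∋ x are {l, m, n}, {l, m, n, o, p}; each meets A ∖ {n}, so x IS a limit point.
  x = o: opens ∋ x are {l, m, o, p}, {l, m, n, o, p}; each meets A ∖ {o}, so x IS a limit point.
  x = p: opens ∋ x are {l, m, o, p}, {l, m, n, o, p}; each meets A ∖ {p}, so x IS a limit point.
Collecting: A' = {n, o, p}.


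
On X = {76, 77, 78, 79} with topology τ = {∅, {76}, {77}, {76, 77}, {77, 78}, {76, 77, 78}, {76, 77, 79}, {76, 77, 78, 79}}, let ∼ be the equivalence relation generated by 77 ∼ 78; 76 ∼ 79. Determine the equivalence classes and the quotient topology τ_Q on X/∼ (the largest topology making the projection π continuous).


X/∼ = {[76=79], [77=78]}; |τ_Q| = 3.

Equivalence classes: [76=79], [77=78].
Quotient map π: X → X/∼ sends 76 ↦ [76=79], 77 ↦ [77=78], 78 ↦ [77=78], 79 ↦ [76=79].
For each subset V ⊆ X/∼, compute π^{-1}(V) ⊆ X and check whether π^{-1}(V) ∈ τ. V is open in τ_Q iff π^{-1}(V) ∈ τ.
  V = {}: π^{-1}(V) = ∅ ∈ τ ✓.
  V = {[76=79]}: π^{-1}(V) = {76, 79} ∉ τ ✗.
  V = {[77=78]}: π^{-1}(V) = {77, 78} ∈ τ ✓.
  V = {[76=79], [77=78]}: π^{-1}(V) = {76, 77, 78, 79} ∈ τ ✓.
Open sets in the quotient: τ_Q = {{}, {[77=78]}, {[76=79], [77=78]}} (3 elements).


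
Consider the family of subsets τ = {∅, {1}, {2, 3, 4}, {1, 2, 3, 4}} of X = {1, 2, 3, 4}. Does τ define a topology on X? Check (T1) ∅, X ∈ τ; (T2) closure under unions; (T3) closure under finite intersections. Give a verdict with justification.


τ IS a topology on X.

Axiom (T1): ∅ ∈ τ? Yes; X ∈ τ? Yes.
Axiom (T2/T3): check pairwise unions and intersections of members of τ.
All pairwise intersections and unions checked — each lies in τ. Therefore τ satisfies (T1), (T2), (T3): it IS a topology on X.


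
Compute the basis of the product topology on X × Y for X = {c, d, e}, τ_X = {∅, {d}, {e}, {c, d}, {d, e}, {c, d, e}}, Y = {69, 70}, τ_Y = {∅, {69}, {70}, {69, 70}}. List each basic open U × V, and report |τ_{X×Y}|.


Basis B = {∅ × ∅, {d} × {69}, {d} × {70}, {e} × {69}, {e} × {70}, {c, d} × {69}, {c, d} × {70}, {d} × {69, 70}, {d, e} × {69}, {d, e} × {70}, {e} × {69, 70}, {c, d, e} × {69}, {c, d, e} × {70}, {c, d} × {69, 70}, {d, e} × {69, 70}, {c, d, e} × {69, 70}}; |τ_{X×Y}| = 36.

Enumerate products U × V with U ∈ τ_X, V ∈ τ_Y (deduplicated):
  ∅ × ∅ = {} (∅)
  {d} × {69} = {(d,69)}
  {d} × {70} = {(d,70)}
  {e} × {69} = {(e,69)}
  {e} × {70} = {(e,70)}
  {c, d} × {69} = {(c,69), (d,69)}
  {c, d} × {70} = {(c,70), (d,70)}
  {d} × {69, 70} = {(d,69), (d,70)}
  {d, e} × {69} = {(d,69), (e,69)}
  {d, e} × {70} = {(d,70), (e,70)}
  {e} × {69, 70} = {(e,69), (e,70)}
  {c, d, e} × {69} = {(c,69), (d,69), (e,69)}
  {c, d, e} × {70} = {(c,70), (d,70), (e,70)}
  {c, d} × {69, 70} = {(c,69), (c,70), (d,69), (d,70)}
  {d, e} × {69, 70} = {(d,69), (d,70), (e,69), (e,70)}
  {c, d, e} × {69, 70} = {(c,69), (c,70), (d,69), (d,70), (e,69), (e,70)}
These 16 distinct sets form the basis B.
Close under arbitrary unions to get τ_{X×Y}; counting gives |τ_{X×Y}| = 36.


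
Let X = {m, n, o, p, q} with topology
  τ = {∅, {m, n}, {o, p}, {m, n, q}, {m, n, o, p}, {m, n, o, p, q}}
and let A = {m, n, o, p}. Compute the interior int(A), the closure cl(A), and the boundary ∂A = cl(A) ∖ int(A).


int(A) = {m, n, o, p}, cl(A) = {m, n, o, p, q}, ∂A = {q}.

Closed sets in (X, τ) are complements of opens:
  closed(X, τ) = {∅, {q}, {o, p}, {m, n, q}, {o, p, q}, {m, n, o, p, q}}.
int(A) = ⋃ {U ∈ τ : U ⊆ A}. Opens contained in A: ∅, {m, n}, {o, p}, {m, n, o, p}.
Taking the union of these: int(A) = {m, n, o, p}.
cl(A) = ⋂ {C closed : A ⊆ C}. Closed sets containing A: {m, n, o, p, q}.
Intersecting these: cl(A) = {m, n, o, p, q}.
∂A = cl(A) ∖ int(A) = {m, n, o, p, q} ∖ {m, n, o, p} = {q}.


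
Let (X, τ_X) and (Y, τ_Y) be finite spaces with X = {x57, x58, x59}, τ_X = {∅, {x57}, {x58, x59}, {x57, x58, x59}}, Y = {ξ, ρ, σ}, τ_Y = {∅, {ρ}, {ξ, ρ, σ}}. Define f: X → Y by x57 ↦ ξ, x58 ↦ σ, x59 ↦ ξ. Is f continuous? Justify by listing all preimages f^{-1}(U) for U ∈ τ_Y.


f IS continuous.

Compute f^{-1}(U) for each U ∈ τ_Y:
  U = ∅: f^{-1}(U) = ∅ ∈ τ_X ✓.
  U = {ρ}: f^{-1}(U) = ∅ ∈ τ_X ✓.
  U = {ξ, ρ, σ}: f^{-1}(U) = {x57, x58, x59} ∈ τ_X ✓.
Every preimage lies in τ_X, so f IS continuous.


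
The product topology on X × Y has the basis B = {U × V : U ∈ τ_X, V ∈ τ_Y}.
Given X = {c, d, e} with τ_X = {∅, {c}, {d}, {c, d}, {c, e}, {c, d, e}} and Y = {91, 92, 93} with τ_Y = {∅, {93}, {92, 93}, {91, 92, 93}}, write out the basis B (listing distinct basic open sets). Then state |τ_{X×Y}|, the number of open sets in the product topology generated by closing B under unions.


Basis B = {∅ × ∅, {c} × {93}, {d} × {93}, {c} × {92, 93}, {c, d} × {93}, {c, e} × {93}, {d} × {92, 93}, {c} × {91, 92, 93}, {c, d, e} × {93}, {d} × {91, 92, 93}, {c, d} × {92, 93}, {c, e} × {92, 93}, {c, d} × {91, 92, 93}, {c, e} × {91, 92, 93}, {c, d, e} × {92, 93}, {c, d, e} × {91, 92, 93}}; |τ_{X×Y}| = 40.

Enumerate products U × V with U ∈ τ_X, V ∈ τ_Y (deduplicated):
  ∅ × ∅ = {} (∅)
  {c} × {93} = {(c,93)}
  {d} × {93} = {(d,93)}
  {c} × {92, 93} = {(c,92), (c,93)}
  {c, d} × {93} = {(c,93), (d,93)}
  {c, e} × {93} = {(c,93), (e,93)}
  {d} × {92, 93} = {(d,92), (d,93)}
  {c} × {91, 92, 93} = {(c,91), (c,92), (c,93)}
  {c, d, e} × {93} = {(c,93), (d,93), (e,93)}
  {d} × {91, 92, 93} = {(d,91), (d,92), (d,93)}
  {c, d} × {92, 93} = {(c,92), (c,93), (d,92), (d,93)}
  {c, e} × {92, 93} = {(c,92), (c,93), (e,92), (e,93)}
  {c, d} × {91, 92, 93} = {(c,91), (c,92), (c,93), (d,91), (d,92), (d,93)}
  {c, e} × {91, 92, 93} = {(c,91), (c,92), (c,93), (e,91), (e,92), (e,93)}
  {c, d, e} × {92, 93} = {(c,92), (c,93), (d,92), (d,93), (e,92), (e,93)}
  {c, d, e} × {91, 92, 93} = {(c,91), (c,92), (c,93), (d,91), (d,92), (d,93), (e,91), (e,92), (e,93)}
These 16 distinct sets form the basis B.
Close under arbitrary unions to get τ_{X×Y}; counting gives |τ_{X×Y}| = 40.
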